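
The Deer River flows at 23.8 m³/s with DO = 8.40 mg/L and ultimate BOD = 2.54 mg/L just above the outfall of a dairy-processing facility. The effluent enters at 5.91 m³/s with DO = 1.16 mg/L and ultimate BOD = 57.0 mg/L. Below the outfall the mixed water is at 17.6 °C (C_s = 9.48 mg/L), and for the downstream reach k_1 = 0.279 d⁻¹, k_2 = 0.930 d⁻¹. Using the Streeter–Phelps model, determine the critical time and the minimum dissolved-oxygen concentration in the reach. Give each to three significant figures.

Mixed DO = (23.8×8.40 + 5.91×1.16)/(23.8+5.91) = 206.8/29.71 = 6.960 mg/L.
Mixed L₀ = (23.8×2.54 + 5.91×57.0)/(29.71) = 397.3/29.71 = 13.37 mg/L.
Initial deficit D₀ = C_s − DO₀ = 9.48 − 6.960 = 2.520 mg/L.
t_c = (1/0.6510) ln[(0.930/0.279)(1 − 2.520×0.6510/(0.279×13.37))] = 1.536 × ln(1.868) = 0.9595 d.
D_c = (0.279/0.930) × 13.37 × e^(−0.279×0.9595) = 0.3000 × 13.37 × 0.7651 = 3.070 mg/L.
Minimum DO = 9.48 − 3.070 = 6.410 mg/L.

t_c ≈ 0.960 d; minimum DO ≈ 6.41 mg/L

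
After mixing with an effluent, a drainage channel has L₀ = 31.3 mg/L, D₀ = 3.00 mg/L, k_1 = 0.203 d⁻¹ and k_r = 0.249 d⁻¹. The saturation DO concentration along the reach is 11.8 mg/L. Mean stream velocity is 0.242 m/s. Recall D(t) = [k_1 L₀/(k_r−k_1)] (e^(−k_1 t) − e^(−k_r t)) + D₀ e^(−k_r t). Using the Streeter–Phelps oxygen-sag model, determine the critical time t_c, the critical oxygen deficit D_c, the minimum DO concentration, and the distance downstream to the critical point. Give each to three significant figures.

t_c ≈ 3.96 d; D_c ≈ 11.4 mg/L; min DO ≈ 0.385 mg/L; x_c ≈ 82.9 km

At the critical point dD/dt = 0, so k_1 L₀ e^(−k_1 t) = k_r D. Substituting D(t) from the Streeter–Phelps equation and solving for t gives
t_c = ln[(k_r/k_1)(1 − D₀(k_r−k_1)/(k_1 L₀))] / (k_r−k_1).
Here k_r−k_1 = 0.04600 d⁻¹ and 1 − D₀(k_r−k_1)/(k_1 L₀) = 1 − 3.00×0.04600/(0.203×31.3) = 0.9783, so
t_c = ln(1.227 × 0.9783) / 0.04600 = 0.1823 / 0.04600 = 3.963 d.
D_c = (k_1/k_r) L₀ e^(−k_1 t_c) = (0.203/0.249) × 31.3 × e^(−0.203×3.963) = 0.8153 × 31.3 × 0.4473 = 11.41 mg/L.
Minimum DO = C_s − D_c = 11.8 − 11.41 = 0.3851 mg/L.
x_c = v t_c = 0.242 m/s × 3.963 d × 86400 s/d = 82860 m ≈ 82.9 km.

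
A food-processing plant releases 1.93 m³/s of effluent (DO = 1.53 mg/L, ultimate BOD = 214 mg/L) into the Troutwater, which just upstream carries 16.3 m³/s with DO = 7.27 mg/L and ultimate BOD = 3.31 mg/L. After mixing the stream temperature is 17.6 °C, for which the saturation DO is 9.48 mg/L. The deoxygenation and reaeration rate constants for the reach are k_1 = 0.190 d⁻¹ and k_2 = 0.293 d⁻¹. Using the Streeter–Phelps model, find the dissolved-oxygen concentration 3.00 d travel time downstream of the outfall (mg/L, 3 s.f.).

DO ≈ 1.21 mg/L

Mixed DO = (16.3×7.27 + 1.93×1.53)/(16.3+1.93) = 121.5/18.23 = 6.662 mg/L.
Mixed L₀ = (16.3×3.31 + 1.93×214)/(18.23) = 467.0/18.23 = 25.62 mg/L.
Initial deficit D₀ = C_s − DO₀ = 9.48 − 6.662 = 2.818 mg/L.
D(3.00) = [0.190×25.62/(0.293−0.190)](e^(−0.190×3.00) − e^(−0.293×3.00)) + 2.818 e^(−0.293×3.00)
= 47.25 × (0.5655 − 0.4152) + 2.818 × 0.4152 = 8.273 mg/L.
DO = 9.48 − 8.273 = 1.207 mg/L.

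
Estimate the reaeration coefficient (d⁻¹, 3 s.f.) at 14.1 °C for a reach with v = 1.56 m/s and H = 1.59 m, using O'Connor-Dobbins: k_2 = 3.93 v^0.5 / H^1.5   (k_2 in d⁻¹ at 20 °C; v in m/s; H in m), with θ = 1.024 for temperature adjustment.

k_2 ≈ 2.13 d⁻¹

k_2(20) = 3.93 × 1.56^0.5 / 1.59^1.5 = 3.93 × 1.249 / 2.005 = 2.448 d⁻¹.
k_2(14.1) = 2.448 × 1.024^(14.1−20) = 2.448 × 0.8694 = 2.129 d⁻¹.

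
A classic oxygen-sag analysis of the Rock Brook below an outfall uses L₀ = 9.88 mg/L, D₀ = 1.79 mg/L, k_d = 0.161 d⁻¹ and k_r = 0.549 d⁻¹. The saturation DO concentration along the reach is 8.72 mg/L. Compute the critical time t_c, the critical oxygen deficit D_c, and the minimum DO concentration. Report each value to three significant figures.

t_c ≈ 1.68 d; D_c ≈ 2.21 mg/L; min DO ≈ 6.51 mg/L

At the critical point dD/dt = 0, so k_d L₀ e^(−k_d t) = k_r D. Substituting D(t) from the Streeter–Phelps equation and solving for t gives
t_c = ln[(k_r/k_d)(1 − D₀(k_r−k_d)/(k_d L₀))] / (k_r−k_d).
Here k_r−k_d = 0.3880 d⁻¹ and 1 − D₀(k_r−k_d)/(k_d L₀) = 1 − 1.79×0.3880/(0.161×9.88) = 0.5634, so
t_c = ln(3.410 × 0.5634) / 0.3880 = 0.6529 / 0.3880 = 1.683 d.
L(t_c) = L₀ e^(−k_d t_c) = 9.88 × 0.7627 = 7.535 mg/L, and at the critical point k_r D_c = k_d L, so D_c = (0.161/0.549) × 7.535 = 2.210 mg/L.
Minimum DO = C_s − D_c = 8.72 − 2.210 = 6.510 mg/L.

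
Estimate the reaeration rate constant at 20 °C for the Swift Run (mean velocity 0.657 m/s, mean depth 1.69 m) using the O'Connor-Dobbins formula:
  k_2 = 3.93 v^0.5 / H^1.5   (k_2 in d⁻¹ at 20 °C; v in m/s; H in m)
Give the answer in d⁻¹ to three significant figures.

k_2 ≈ 1.45 d⁻¹

k_2 = 3.93 × 0.657^0.5 / 1.69^1.5 = 3.93 × 0.8106 / 2.197 = 1.450 d⁻¹.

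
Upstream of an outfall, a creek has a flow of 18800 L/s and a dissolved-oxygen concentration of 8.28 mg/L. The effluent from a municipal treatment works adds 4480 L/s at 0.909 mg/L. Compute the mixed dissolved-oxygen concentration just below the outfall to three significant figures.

6.86 mg/L

Flow-weighted mixing: C = (Q_r C_r + Q_w C_w)/(Q_r + Q_w)
= (18800×8.28 + 4480×0.909)/(18800 + 4480) = 159700/23280 = 6.862 mg/L.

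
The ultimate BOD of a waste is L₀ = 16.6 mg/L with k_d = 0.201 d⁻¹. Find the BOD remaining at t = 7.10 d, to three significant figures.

L_t = L₀ e^(−k_d t) = 16.6 × e^(−0.201×7.10) = 16.6 × 0.2400 = 3.984 mg/L.

L ≈ 3.98 mg/L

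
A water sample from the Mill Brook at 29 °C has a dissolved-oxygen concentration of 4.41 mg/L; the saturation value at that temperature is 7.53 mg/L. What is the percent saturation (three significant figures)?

% saturation = C/C_s × 100 = 4.41/7.53 × 100 = 58.6 %.

58.6 % saturation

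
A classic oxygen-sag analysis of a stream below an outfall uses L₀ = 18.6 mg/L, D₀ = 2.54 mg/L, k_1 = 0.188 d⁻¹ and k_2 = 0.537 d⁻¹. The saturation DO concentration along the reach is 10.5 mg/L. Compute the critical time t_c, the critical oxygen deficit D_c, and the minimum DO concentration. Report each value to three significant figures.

t_c ≈ 2.17 d; D_c ≈ 4.33 mg/L; min DO ≈ 6.17 mg/L

t_c = [1/(k_2−k_1)] ln[(k_2/k_1)(1 − D₀(k_2−k_1)/(k_1 L₀))]
= [1/(0.537−0.188)] ln[(0.537/0.188)(1 − 2.54×0.3490/(0.188×18.6))]
= (1/0.3490) ln[2.856 × 0.7465] = 2.865 × ln(2.132) = 2.865 × 0.7572 = 2.170 d.
D_c = (k_1/k_2) L₀ e^(−k_1 t_c) = (0.188/0.537) × 18.6 × e^(−0.188×2.170) = 0.3501 × 18.6 × 0.6651 = 4.331 mg/L.
Minimum DO = C_s − D_c = 10.5 − 4.331 = 6.169 mg/L.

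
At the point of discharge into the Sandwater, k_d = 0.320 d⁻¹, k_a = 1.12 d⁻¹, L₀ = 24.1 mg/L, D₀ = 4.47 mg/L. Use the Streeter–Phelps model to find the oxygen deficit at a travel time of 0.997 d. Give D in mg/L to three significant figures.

D ≈ 5.31 mg/L

k_d L₀/(k_a−k_d) = 0.320×24.1/(1.12−0.320) = 7.712/0.8000 = 9.640 mg/L.
e^(−k_d t) = e^(−0.320×0.9970) = 0.7268; e^(−k_a t) = e^(−1.12×0.9970) = 0.3274.
D = 9.640 × (0.7268 − 0.3274) + 4.47 × 0.3274 = 3.851 + 1.463 = 5.314 mg/L.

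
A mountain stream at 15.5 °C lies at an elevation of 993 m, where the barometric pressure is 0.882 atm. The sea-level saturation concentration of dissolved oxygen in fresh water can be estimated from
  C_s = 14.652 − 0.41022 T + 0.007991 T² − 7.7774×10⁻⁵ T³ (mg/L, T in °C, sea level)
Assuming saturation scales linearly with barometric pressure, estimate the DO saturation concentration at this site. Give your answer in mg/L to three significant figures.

C_s ≈ 8.75 mg/L

At sea level: C_s = 14.652 − 0.41022×15.5 + 0.007991×15.5² − 7.7774×10⁻⁵×15.5³ = 9.924 mg/L.
Pressure correction: C_s' = 9.924 × 0.882 = 8.753 mg/L.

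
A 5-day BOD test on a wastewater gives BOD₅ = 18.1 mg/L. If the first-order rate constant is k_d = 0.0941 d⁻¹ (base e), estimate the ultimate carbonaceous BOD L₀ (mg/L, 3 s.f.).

L₀ ≈ 48.2 mg/L

BOD₅ = L₀(1 − e^(−5k_d)) ⇒ L₀ = BOD₅ / (1 − e^(−5×0.0941))
= 18.1 / (1 − 0.6247) = 18.1 / 0.3753 = 48.23 mg/L.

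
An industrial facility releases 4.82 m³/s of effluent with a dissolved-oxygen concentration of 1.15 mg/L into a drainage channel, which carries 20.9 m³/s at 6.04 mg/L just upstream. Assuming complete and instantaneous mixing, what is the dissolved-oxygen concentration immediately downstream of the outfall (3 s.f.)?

5.12 mg/L

Flow-weighted mixing: C = (Q_r C_r + Q_w C_w)/(Q_r + Q_w)
= (20.9×6.04 + 4.82×1.15)/(20.9 + 4.82) = 131.8/25.72 = 5.124 mg/L.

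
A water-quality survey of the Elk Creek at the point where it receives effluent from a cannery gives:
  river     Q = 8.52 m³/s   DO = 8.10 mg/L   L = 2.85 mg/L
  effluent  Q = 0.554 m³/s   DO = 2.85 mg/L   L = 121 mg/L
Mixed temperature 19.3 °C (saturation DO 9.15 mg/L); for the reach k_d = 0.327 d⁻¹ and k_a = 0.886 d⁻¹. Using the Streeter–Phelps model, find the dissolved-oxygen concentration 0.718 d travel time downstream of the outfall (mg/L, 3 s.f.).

Mixed DO = (8.52×8.10 + 0.554×2.85)/(8.52+0.554) = 70.59/9.074 = 7.779 mg/L.
Mixed L₀ = (8.52×2.85 + 0.554×121)/(9.074) = 91.32/9.074 = 10.06 mg/L.
Initial deficit D₀ = C_s − DO₀ = 9.15 − 7.779 = 1.371 mg/L.
D(0.718) = [0.327×10.06/(0.886−0.327)](e^(−0.327×0.718) − e^(−0.886×0.718)) + 1.371 e^(−0.886×0.718)
= 5.887 × (0.7907 − 0.5293) + 1.371 × 0.5293 = 2.264 mg/L.
DO = 9.15 − 2.264 = 6.886 mg/L.

DO ≈ 6.89 mg/L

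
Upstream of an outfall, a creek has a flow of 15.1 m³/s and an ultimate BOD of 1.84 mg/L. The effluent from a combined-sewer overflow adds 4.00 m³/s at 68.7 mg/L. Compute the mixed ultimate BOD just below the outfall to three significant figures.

15.8 mg/L

Flow-weighted mixing: C = (Q_r C_r + Q_w C_w)/(Q_r + Q_w)
= (15.1×1.84 + 4.00×68.7)/(15.1 + 4.00) = 302.6/19.10 = 15.84 mg/L.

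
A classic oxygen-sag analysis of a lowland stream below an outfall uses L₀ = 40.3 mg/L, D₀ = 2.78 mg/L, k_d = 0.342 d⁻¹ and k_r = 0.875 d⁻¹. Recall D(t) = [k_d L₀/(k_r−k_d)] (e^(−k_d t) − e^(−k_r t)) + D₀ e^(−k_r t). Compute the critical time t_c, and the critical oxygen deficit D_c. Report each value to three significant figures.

At the critical point dD/dt = 0, so k_d L₀ e^(−k_d t) = k_r D. Substituting D(t) from the Streeter–Phelps equation and solving for t gives
t_c = ln[(k_r/k_d)(1 − D₀(k_r−k_d)/(k_d L₀))] / (k_r−k_d).
Here k_r−k_d = 0.5330 d⁻¹ and 1 − D₀(k_r−k_d)/(k_d L₀) = 1 − 2.78×0.5330/(0.342×40.3) = 0.8925, so
t_c = ln(2.558 × 0.8925) / 0.5330 = 0.8257 / 0.5330 = 1.549 d.
L(t_c) = L₀ e^(−k_d t_c) = 40.3 × 0.5887 = 23.73 mg/L, and at the critical point k_r D_c = k_d L, so D_c = (0.342/0.875) × 23.73 = 9.273 mg/L.

t_c ≈ 1.55 d; D_c ≈ 9.27 mg/L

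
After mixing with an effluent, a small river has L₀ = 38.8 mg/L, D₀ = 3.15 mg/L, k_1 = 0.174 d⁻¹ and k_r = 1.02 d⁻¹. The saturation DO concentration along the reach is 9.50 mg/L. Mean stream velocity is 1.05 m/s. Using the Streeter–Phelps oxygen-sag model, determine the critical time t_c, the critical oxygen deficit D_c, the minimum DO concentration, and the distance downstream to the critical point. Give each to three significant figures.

t_c = [1/(k_r−k_1)] ln[(k_r/k_1)(1 − D₀(k_r−k_1)/(k_1 L₀))]
= [1/(1.02−0.174)] ln[(1.02/0.174)(1 − 3.15×0.8460/(0.174×38.8))]
= (1/0.8460) ln[5.862 × 0.6053] = 1.182 × ln(3.548) = 1.182 × 1.266 = 1.497 d.
L(t_c) = L₀ e^(−k_1 t_c) = 38.8 × 0.7707 = 29.90 mg/L, and at the critical point k_r D_c = k_1 L, so D_c = (0.174/1.02) × 29.90 = 5.101 mg/L.
Minimum DO = C_s − D_c = 9.50 − 5.101 = 4.399 mg/L.
x_c = v t_c = 1.05 m/s × 1.497 d × 86400 s/d = 135800 m ≈ 136 km.

t_c ≈ 1.50 d; D_c ≈ 5.10 mg/L; min DO ≈ 4.40 mg/L; x_c ≈ 136 km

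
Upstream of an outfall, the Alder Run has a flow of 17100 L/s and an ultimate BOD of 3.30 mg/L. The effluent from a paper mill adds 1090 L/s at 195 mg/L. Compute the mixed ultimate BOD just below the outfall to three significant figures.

14.8 mg/L

Flow-weighted mixing: C = (Q_r C_r + Q_w C_w)/(Q_r + Q_w)
= (17100×3.30 + 1090×195)/(17100 + 1090) = 269000/18190 = 14.79 mg/L.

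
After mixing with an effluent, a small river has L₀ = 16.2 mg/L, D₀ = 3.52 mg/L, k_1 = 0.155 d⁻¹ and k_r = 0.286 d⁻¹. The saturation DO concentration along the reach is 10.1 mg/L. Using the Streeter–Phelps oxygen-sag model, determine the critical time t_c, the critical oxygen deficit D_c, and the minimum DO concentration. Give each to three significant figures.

t_c ≈ 3.13 d; D_c ≈ 5.41 mg/L; min DO ≈ 4.69 mg/L

With k_r/k_1 = 1.845 and 1 − D₀(k_r−k_1)/(k_1 L₀) = 0.8164,
t_c = ln(1.845 × 0.8164) / (0.286 − 0.155) = ln(1.506) / 0.1310 = 0.4097/0.1310 = 3.127 d.
L(t_c) = L₀ e^(−k_1 t_c) = 16.2 × 0.6159 = 9.977 mg/L, and at the critical point k_r D_c = k_1 L, so D_c = (0.155/0.286) × 9.977 = 5.407 mg/L.
Minimum DO = C_s − D_c = 10.1 − 5.407 = 4.693 mg/L.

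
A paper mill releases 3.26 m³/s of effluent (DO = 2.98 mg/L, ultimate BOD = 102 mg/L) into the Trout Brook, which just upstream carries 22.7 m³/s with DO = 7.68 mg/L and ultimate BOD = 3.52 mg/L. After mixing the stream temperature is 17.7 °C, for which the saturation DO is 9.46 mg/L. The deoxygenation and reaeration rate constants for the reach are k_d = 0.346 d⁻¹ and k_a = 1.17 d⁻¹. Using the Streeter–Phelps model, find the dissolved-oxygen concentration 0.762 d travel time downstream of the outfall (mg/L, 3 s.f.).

Mixed DO = (22.7×7.68 + 3.26×2.98)/(22.7+3.26) = 184.1/25.96 = 7.090 mg/L.
Mixed L₀ = (22.7×3.52 + 3.26×102)/(25.96) = 412.4/25.96 = 15.89 mg/L.
Initial deficit D₀ = C_s − DO₀ = 9.46 − 7.090 = 2.370 mg/L.
D(0.762) = [0.346×15.89/(1.17−0.346)](e^(−0.346×0.762) − e^(−1.17×0.762)) + 2.370 e^(−1.17×0.762)
= 6.671 × (0.7682 − 0.4100) + 2.370 × 0.4100 = 3.361 mg/L.
DO = 9.46 − 3.361 = 6.099 mg/L.

DO ≈ 6.10 mg/L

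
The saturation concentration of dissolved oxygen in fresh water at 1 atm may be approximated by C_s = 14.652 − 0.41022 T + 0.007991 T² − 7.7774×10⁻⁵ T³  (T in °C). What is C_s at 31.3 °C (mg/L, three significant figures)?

C_s = 14.652 − 0.41022×31.3 + 0.007991×31.3² − 7.7774×10⁻⁵×31.3³ = 7.256 mg/L.

C_s ≈ 7.26 mg/L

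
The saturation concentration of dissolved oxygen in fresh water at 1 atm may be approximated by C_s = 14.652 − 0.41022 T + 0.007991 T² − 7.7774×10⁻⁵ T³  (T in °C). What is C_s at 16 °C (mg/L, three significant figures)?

C_s ≈ 9.82 mg/L

C_s = 14.652 − 0.41022×16 + 0.007991×16² − 7.7774×10⁻⁵×16³ = 9.816 mg/L.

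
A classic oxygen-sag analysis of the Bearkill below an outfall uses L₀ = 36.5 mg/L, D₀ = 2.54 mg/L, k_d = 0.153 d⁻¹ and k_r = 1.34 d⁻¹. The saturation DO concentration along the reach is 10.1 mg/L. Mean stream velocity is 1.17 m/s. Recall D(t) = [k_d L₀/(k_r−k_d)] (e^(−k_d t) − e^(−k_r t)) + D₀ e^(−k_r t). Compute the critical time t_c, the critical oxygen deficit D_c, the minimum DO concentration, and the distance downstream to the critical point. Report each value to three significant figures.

t_c ≈ 1.17 d; D_c ≈ 3.48 mg/L; min DO ≈ 6.62 mg/L; x_c ≈ 119 km

With k_r/k_d = 8.758 and 1 − D₀(k_r−k_d)/(k_d L₀) = 0.4601,
t_c = ln(8.758 × 0.4601) / (1.34 − 0.153) = ln(4.030) / 1.187 = 1.394/1.187 = 1.174 d.
L(t_c) = L₀ e^(−k_d t_c) = 36.5 × 0.8356 = 30.50 mg/L, and at the critical point k_r D_c = k_d L, so D_c = (0.153/1.34) × 30.50 = 3.482 mg/L.
Minimum DO = C_s − D_c = 10.1 − 3.482 = 6.618 mg/L.
x_c = v t_c = 1.17 m/s × 1.174 d × 86400 s/d = 118700 m ≈ 119 km.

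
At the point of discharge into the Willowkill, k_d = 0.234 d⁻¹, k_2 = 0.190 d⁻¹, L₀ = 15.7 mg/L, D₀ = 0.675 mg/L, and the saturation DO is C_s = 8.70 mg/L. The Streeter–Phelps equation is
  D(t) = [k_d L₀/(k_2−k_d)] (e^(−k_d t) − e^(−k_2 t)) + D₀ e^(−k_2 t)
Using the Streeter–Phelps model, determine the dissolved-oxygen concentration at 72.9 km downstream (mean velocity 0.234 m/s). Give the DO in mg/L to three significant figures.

Travel time t = x/v = 72.9 km / (0.234 m/s) = 72900 m / 0.234 m/s = 311500 s = 3.606 d.
k_d L₀/(k_2−k_d) = 0.234×15.7/(0.190−0.234) = 3.674/-0.04400 = -83.50 mg/L.
e^(−k_d t) = e^(−0.234×3.606) = 0.4301; e^(−k_2 t) = e^(−0.190×3.606) = 0.5040.
D = -83.50 × (0.4301 − 0.5040) + 0.675 × 0.5040 = 6.174 + 0.3402 = 6.514 mg/L.
DO = C_s − D = 8.70 − 6.514 = 2.186 mg/L.

DO ≈ 2.19 mg/L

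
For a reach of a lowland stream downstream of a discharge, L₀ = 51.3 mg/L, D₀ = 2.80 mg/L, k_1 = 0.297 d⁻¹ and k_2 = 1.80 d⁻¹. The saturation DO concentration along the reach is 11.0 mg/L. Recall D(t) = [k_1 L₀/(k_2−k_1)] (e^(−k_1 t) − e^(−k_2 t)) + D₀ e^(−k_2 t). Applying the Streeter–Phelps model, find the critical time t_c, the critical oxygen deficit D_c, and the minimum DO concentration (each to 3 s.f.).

t_c ≈ 0.984 d; D_c ≈ 6.32 mg/L; min DO ≈ 4.68 mg/L

t_c = [1/(k_2−k_1)] ln[(k_2/k_1)(1 − D₀(k_2−k_1)/(k_1 L₀))]
= [1/(1.80−0.297)] ln[(1.80/0.297)(1 − 2.80×1.503/(0.297×51.3))]
= (1/1.503) ln[6.061 × 0.7238] = 0.6653 × ln(4.387) = 0.6653 × 1.479 = 0.9837 d.
D_c = (k_1/k_2) L₀ e^(−k_1 t_c) = (0.297/1.80) × 51.3 × e^(−0.297×0.9837) = 0.1650 × 51.3 × 0.7466 = 6.320 mg/L.
Minimum DO = C_s − D_c = 11.0 − 6.320 = 4.680 mg/L.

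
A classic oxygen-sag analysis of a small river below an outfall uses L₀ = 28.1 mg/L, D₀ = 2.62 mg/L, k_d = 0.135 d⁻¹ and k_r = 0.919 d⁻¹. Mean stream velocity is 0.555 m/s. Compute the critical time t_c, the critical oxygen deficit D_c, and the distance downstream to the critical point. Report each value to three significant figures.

t_c ≈ 1.45 d; D_c ≈ 3.39 mg/L; x_c ≈ 69.6 km

t_c = [1/(k_r−k_d)] ln[(k_r/k_d)(1 − D₀(k_r−k_d)/(k_d L₀))]
= [1/(0.919−0.135)] ln[(0.919/0.135)(1 − 2.62×0.7840/(0.135×28.1))]
= (1/0.7840) ln[6.807 × 0.4585] = 1.276 × ln(3.121) = 1.276 × 1.138 = 1.452 d.
L(t_c) = L₀ e^(−k_d t_c) = 28.1 × 0.8220 = 23.10 mg/L, and at the critical point k_r D_c = k_d L, so D_c = (0.135/0.919) × 23.10 = 3.393 mg/L.
x_c = v t_c = 0.555 m/s × 1.452 d × 86400 s/d = 69620 m ≈ 69.6 km.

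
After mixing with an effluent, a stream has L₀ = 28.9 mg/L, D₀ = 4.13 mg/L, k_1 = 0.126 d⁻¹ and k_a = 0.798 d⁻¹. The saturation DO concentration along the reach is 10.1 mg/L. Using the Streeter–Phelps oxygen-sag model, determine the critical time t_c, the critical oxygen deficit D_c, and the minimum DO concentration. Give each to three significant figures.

With k_a/k_1 = 6.333 and 1 − D₀(k_a−k_1)/(k_1 L₀) = 0.2378,
t_c = ln(6.333 × 0.2378) / (0.798 − 0.126) = ln(1.506) / 0.6720 = 0.4096/0.6720 = 0.6096 d.
D_c = (k_1/k_a) L₀ e^(−k_1 t_c) = (0.126/0.798) × 28.9 × e^(−0.126×0.6096) = 0.1579 × 28.9 × 0.9261 = 4.226 mg/L.
Minimum DO = C_s − D_c = 10.1 − 4.226 = 5.874 mg/L.

t_c ≈ 0.610 d; D_c ≈ 4.23 mg/L; min DO ≈ 5.87 mg/L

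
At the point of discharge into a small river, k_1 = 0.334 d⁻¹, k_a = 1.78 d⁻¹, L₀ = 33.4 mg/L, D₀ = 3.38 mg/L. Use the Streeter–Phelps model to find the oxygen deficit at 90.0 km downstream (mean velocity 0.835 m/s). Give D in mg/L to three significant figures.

Travel time t = x/v = 90.0 km / (0.835 m/s) = 90000 m / 0.835 m/s = 107800 s = 1.248 d.
k_1 L₀/(k_a−k_1) = 0.334×33.4/(1.78−0.334) = 11.16/1.446 = 7.715 mg/L.
e^(−k_1 t) = e^(−0.334×1.248) = 0.6592; e^(−k_a t) = e^(−1.78×1.248) = 0.1085.
D = 7.715 × (0.6592 − 0.1085) + 3.38 × 0.1085 = 4.248 + 0.3669 = 4.615 mg/L.

D ≈ 4.62 mg/L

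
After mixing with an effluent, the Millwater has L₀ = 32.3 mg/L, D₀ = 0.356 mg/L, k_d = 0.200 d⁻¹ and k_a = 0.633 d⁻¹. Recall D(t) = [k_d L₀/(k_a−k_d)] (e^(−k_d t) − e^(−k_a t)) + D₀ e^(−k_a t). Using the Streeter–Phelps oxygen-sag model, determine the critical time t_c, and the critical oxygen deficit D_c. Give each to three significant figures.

t_c ≈ 2.61 d; D_c ≈ 6.06 mg/L

With k_a/k_d = 3.165 and 1 − D₀(k_a−k_d)/(k_d L₀) = 0.9761,
t_c = ln(3.165 × 0.9761) / (0.633 − 0.200) = ln(3.089) / 0.4330 = 1.128/0.4330 = 2.605 d.
L(t_c) = L₀ e^(−k_d t_c) = 32.3 × 0.5939 = 19.18 mg/L, and at the critical point k_a D_c = k_d L, so D_c = (0.200/0.633) × 19.18 = 6.061 mg/L.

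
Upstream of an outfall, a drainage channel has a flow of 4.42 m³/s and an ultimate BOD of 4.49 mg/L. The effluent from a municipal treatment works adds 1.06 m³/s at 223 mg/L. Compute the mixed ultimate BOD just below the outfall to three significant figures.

Flow-weighted mixing: C = (Q_r C_r + Q_w C_w)/(Q_r + Q_w)
= (4.42×4.49 + 1.06×223)/(4.42 + 1.06) = 256.2/5.480 = 46.76 mg/L.

46.8 mg/L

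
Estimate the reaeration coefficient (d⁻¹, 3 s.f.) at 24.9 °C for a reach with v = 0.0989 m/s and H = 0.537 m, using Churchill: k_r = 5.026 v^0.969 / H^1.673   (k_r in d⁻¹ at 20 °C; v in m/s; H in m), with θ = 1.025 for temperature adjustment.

k_r(20) = 5.026 × 0.0989^0.969 / 0.537^1.673 = 5.026 × 0.1063 / 0.3534 = 1.511 d⁻¹.
k_r(24.9) = 1.511 × 1.025^(24.9−20) = 1.511 × 1.129 = 1.706 d⁻¹.

k_r ≈ 1.71 d⁻¹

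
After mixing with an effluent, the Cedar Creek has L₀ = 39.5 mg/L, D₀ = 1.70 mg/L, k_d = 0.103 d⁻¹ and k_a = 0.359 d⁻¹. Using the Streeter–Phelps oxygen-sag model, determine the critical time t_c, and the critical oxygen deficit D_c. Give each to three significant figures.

At the critical point dD/dt = 0, so k_d L₀ e^(−k_d t) = k_a D. Substituting D(t) from the Streeter–Phelps equation and solving for t gives
t_c = ln[(k_a/k_d)(1 − D₀(k_a−k_d)/(k_d L₀))] / (k_a−k_d).
Here k_a−k_d = 0.2560 d⁻¹ and 1 − D₀(k_a−k_d)/(k_d L₀) = 1 − 1.70×0.2560/(0.103×39.5) = 0.8930, so
t_c = ln(3.485 × 0.8930) / 0.2560 = 1.135 / 0.2560 = 4.435 d.
L(t_c) = L₀ e^(−k_d t_c) = 39.5 × 0.6333 = 25.01 mg/L, and at the critical point k_a D_c = k_d L, so D_c = (0.103/0.359) × 25.01 = 7.177 mg/L.

t_c ≈ 4.44 d; D_c ≈ 7.18 mg/L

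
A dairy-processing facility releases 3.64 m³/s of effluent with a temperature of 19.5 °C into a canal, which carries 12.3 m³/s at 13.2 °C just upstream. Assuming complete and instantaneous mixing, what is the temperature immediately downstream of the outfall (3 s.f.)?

14.6 °C

Flow-weighted mixing: C = (Q_r C_r + Q_w C_w)/(Q_r + Q_w)
= (12.3×13.2 + 3.64×19.5)/(12.3 + 3.64) = 233.3/15.94 = 14.64 °C.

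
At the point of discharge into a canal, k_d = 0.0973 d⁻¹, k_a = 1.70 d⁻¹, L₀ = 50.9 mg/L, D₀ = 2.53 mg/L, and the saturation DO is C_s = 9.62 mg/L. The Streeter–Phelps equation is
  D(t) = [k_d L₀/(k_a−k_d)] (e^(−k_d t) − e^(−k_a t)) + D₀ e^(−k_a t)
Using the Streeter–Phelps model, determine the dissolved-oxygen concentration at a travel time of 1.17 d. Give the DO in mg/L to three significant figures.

DO ≈ 6.94 mg/L

k_d L₀/(k_a−k_d) = 0.0973×50.9/(1.70−0.0973) = 4.953/1.603 = 3.090 mg/L.
e^(−k_d t) = e^(−0.0973×1.170) = 0.8924; e^(−k_a t) = e^(−1.70×1.170) = 0.1368.
D = 3.090 × (0.8924 − 0.1368) + 2.53 × 0.1368 = 2.335 + 0.3462 = 2.681 mg/L.
DO = C_s − D = 9.62 − 2.681 = 6.939 mg/L.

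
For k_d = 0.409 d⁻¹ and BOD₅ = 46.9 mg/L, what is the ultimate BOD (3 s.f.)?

BOD₅ = L₀(1 − e^(−5k_d)) ⇒ L₀ = BOD₅ / (1 − e^(−5×0.409))
= 46.9 / (1 − 0.1294) = 46.9 / 0.8706 = 53.87 mg/L.

L₀ ≈ 53.9 mg/L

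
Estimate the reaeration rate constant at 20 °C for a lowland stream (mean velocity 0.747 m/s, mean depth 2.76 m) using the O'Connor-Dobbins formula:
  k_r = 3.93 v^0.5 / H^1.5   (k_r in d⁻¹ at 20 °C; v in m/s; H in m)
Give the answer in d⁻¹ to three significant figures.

k_r ≈ 0.741 d⁻¹

k_r = 3.93 × 0.747^0.5 / 2.76^1.5 = 3.93 × 0.8643 / 4.585 = 0.7408 d⁻¹.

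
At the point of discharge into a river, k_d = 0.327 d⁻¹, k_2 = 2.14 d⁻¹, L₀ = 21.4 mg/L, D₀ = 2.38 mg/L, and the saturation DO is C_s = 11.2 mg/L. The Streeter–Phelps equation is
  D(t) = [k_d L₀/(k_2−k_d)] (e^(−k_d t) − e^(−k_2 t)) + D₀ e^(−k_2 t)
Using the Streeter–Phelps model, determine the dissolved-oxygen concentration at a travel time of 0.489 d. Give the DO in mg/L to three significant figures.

k_d L₀/(k_2−k_d) = 0.327×21.4/(2.14−0.327) = 6.998/1.813 = 3.860 mg/L.
e^(−k_d t) = e^(−0.327×0.4890) = 0.8522; e^(−k_2 t) = e^(−2.14×0.4890) = 0.3512.
D = 3.860 × (0.8522 − 0.3512) + 2.38 × 0.3512 = 1.934 + 0.8358 = 2.770 mg/L.
DO = C_s − D = 11.2 − 2.770 = 8.430 mg/L.

DO ≈ 8.43 mg/L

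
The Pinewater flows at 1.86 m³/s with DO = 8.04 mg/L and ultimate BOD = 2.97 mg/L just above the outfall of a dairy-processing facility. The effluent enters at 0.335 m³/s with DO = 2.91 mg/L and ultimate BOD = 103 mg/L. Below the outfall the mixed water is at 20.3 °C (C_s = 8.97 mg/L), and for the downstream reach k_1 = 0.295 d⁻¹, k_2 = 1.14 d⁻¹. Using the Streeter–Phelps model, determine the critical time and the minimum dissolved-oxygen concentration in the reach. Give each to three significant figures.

t_c ≈ 1.23 d; minimum DO ≈ 5.69 mg/L

Mixed DO = (1.86×8.04 + 0.335×2.91)/(1.86+0.335) = 15.93/2.195 = 7.257 mg/L.
Mixed L₀ = (1.86×2.97 + 0.335×103)/(2.195) = 40.03/2.195 = 18.24 mg/L.
Initial deficit D₀ = C_s − DO₀ = 8.97 − 7.257 = 1.713 mg/L.
t_c = (1/0.8450) ln[(1.14/0.295)(1 − 1.713×0.8450/(0.295×18.24))] = 1.183 × ln(2.825) = 1.229 d.
D_c = (0.295/1.14) × 18.24 × e^(−0.295×1.229) = 0.2588 × 18.24 × 0.6959 = 3.284 mg/L.
Minimum DO = 8.97 − 3.284 = 5.686 mg/L.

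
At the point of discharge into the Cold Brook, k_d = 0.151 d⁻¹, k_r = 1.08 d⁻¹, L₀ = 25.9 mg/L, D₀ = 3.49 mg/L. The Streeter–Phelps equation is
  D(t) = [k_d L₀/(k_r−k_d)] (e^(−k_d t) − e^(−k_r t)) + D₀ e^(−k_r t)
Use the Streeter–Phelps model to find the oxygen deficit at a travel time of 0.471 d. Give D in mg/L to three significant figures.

k_d L₀/(k_r−k_d) = 0.151×25.9/(1.08−0.151) = 3.911/0.9290 = 4.210 mg/L.
e^(−k_d t) = e^(−0.151×0.4710) = 0.9313; e^(−k_r t) = e^(−1.08×0.4710) = 0.6013.
D = 4.210 × (0.9313 − 0.6013) + 3.49 × 0.6013 = 1.389 + 2.098 = 3.488 mg/L.

D ≈ 3.49 mg/L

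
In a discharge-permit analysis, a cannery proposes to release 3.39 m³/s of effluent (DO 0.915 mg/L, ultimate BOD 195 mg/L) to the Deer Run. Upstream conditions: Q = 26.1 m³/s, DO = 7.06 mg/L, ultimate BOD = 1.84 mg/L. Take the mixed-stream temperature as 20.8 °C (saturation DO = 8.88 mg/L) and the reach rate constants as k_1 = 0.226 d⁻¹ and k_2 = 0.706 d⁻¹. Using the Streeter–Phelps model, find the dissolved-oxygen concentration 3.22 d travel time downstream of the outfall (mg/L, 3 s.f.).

DO ≈ 4.32 mg/L

Mixed DO = (26.1×7.06 + 3.39×0.915)/(26.1+3.39) = 187.4/29.49 = 6.354 mg/L.
Mixed L₀ = (26.1×1.84 + 3.39×195)/(29.49) = 709.1/29.49 = 24.04 mg/L.
Initial deficit D₀ = C_s − DO₀ = 8.88 − 6.354 = 2.526 mg/L.
D(3.22) = [0.226×24.04/(0.706−0.226)](e^(−0.226×3.22) − e^(−0.706×3.22)) + 2.526 e^(−0.706×3.22)
= 11.32 × (0.4830 − 0.1030) + 2.526 × 0.1030 = 4.563 mg/L.
DO = 8.88 − 4.563 = 4.317 mg/L.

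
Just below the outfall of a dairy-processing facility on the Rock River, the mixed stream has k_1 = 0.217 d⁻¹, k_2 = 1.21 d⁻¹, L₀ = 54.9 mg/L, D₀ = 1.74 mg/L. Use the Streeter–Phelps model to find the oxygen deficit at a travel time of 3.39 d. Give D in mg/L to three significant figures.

D ≈ 5.58 mg/L

k_1 L₀/(k_2−k_1) = 0.217×54.9/(1.21−0.217) = 11.91/0.9930 = 12.00 mg/L.
e^(−k_1 t) = e^(−0.217×3.390) = 0.4792; e^(−k_2 t) = e^(−1.21×3.390) = 0.01654.
D = 12.00 × (0.4792 − 0.01654) + 1.74 × 0.01654 = 5.551 + 0.02878 = 5.579 mg/L.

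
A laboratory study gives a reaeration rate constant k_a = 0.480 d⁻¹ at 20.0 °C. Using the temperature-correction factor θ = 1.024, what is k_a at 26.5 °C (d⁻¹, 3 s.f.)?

k_a ≈ 0.560 d⁻¹

k_a(T₂) = k_a(T₁) · θ^(T₂−T₁) = 0.480 × 1.024^(26.5−20.0)
= 0.480 × 1.024^6.50 = 0.480 × 1.167 = 0.5600 d⁻¹.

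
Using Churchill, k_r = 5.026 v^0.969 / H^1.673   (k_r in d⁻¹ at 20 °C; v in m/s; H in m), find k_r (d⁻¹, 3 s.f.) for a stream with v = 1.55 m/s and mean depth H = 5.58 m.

k_r = 5.026 × 1.55^0.969 / 5.58^1.673 = 5.026 × 1.529 / 17.75 = 0.4330 d⁻¹.

k_r ≈ 0.433 d⁻¹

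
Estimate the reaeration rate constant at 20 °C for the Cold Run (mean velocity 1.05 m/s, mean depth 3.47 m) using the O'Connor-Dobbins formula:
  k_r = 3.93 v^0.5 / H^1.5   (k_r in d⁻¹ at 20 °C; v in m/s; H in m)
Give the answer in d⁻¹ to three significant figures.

k_r ≈ 0.623 d⁻¹

k_r = 3.93 × 1.05^0.5 / 3.47^1.5 = 3.93 × 1.025 / 6.464 = 0.6230 d⁻¹.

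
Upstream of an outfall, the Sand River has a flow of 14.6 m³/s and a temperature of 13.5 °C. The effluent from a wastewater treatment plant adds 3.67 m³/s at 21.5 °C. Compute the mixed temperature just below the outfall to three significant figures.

Flow-weighted mixing: C = (Q_r C_r + Q_w C_w)/(Q_r + Q_w)
= (14.6×13.5 + 3.67×21.5)/(14.6 + 3.67) = 276.0/18.27 = 15.11 °C.

15.1 °C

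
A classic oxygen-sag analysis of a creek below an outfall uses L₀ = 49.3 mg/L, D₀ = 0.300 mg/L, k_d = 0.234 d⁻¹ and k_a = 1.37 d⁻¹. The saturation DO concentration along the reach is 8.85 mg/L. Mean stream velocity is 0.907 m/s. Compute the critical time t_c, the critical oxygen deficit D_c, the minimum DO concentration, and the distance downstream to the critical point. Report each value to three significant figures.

t_c ≈ 1.53 d; D_c ≈ 5.89 mg/L; min DO ≈ 2.96 mg/L; x_c ≈ 120 km

At the critical point dD/dt = 0, so k_d L₀ e^(−k_d t) = k_a D. Substituting D(t) from the Streeter–Phelps equation and solving for t gives
t_c = ln[(k_a/k_d)(1 − D₀(k_a−k_d)/(k_d L₀))] / (k_a−k_d).
Here k_a−k_d = 1.136 d⁻¹ and 1 − D₀(k_a−k_d)/(k_d L₀) = 1 − 0.300×1.136/(0.234×49.3) = 0.9705, so
t_c = ln(5.855 × 0.9705) / 1.136 = 1.737 / 1.136 = 1.529 d.
L(t_c) = L₀ e^(−k_d t_c) = 49.3 × 0.6992 = 34.47 mg/L, and at the critical point k_a D_c = k_d L, so D_c = (0.234/1.37) × 34.47 = 5.887 mg/L.
Minimum DO = C_s − D_c = 8.85 − 5.887 = 2.963 mg/L.
x_c = v t_c = 0.907 m/s × 1.529 d × 86400 s/d = 119800 m ≈ 120 km.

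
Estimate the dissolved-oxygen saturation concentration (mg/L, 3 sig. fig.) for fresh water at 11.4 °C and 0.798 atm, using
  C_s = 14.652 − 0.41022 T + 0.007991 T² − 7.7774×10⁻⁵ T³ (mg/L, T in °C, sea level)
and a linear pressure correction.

At sea level: C_s = 14.652 − 0.41022×11.4 + 0.007991×11.4² − 7.7774×10⁻⁵×11.4³ = 10.90 mg/L.
Pressure correction: C_s' = 10.90 × 0.798 = 8.697 mg/L.

C_s ≈ 8.70 mg/L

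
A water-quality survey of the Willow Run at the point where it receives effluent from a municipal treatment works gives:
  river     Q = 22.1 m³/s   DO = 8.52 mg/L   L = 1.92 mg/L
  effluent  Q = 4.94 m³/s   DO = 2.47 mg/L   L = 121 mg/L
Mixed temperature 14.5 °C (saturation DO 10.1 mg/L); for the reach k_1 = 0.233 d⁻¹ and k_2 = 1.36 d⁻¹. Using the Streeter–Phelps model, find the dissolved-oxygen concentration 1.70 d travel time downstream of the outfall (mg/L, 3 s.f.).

DO ≈ 7.03 mg/L

Mixed DO = (22.1×8.52 + 4.94×2.47)/(22.1+4.94) = 200.5/27.04 = 7.415 mg/L.
Mixed L₀ = (22.1×1.92 + 4.94×121)/(27.04) = 640.2/27.04 = 23.67 mg/L.
Initial deficit D₀ = C_s − DO₀ = 10.1 − 7.415 = 2.685 mg/L.
D(1.70) = [0.233×23.67/(1.36−0.233)](e^(−0.233×1.70) − e^(−1.36×1.70)) + 2.685 e^(−1.36×1.70)
= 4.895 × (0.6729 − 0.09906) + 2.685 × 0.09906 = 3.075 mg/L.
DO = 10.1 − 3.075 = 7.025 mg/L.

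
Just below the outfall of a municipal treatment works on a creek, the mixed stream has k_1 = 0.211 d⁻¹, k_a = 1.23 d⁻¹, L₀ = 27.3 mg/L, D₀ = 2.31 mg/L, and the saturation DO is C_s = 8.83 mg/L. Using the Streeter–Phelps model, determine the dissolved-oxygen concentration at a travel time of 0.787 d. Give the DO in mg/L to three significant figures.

k_1 L₀/(k_a−k_1) = 0.211×27.3/(1.23−0.211) = 5.760/1.019 = 5.653 mg/L.
e^(−k_1 t) = e^(−0.211×0.7870) = 0.8470; e^(−k_a t) = e^(−1.23×0.7870) = 0.3798.
D = 5.653 × (0.8470 − 0.3798) + 2.31 × 0.3798 = 2.641 + 0.8774 = 3.518 mg/L.
DO = C_s − D = 8.83 − 3.518 = 5.312 mg/L.

DO ≈ 5.31 mg/L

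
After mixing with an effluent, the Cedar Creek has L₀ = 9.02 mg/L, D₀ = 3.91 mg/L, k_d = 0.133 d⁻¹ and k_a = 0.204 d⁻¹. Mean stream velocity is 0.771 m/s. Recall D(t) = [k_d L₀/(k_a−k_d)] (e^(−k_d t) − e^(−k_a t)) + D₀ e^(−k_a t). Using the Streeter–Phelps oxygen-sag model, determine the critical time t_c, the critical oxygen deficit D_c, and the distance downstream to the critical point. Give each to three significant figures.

At the critical point dD/dt = 0, so k_d L₀ e^(−k_d t) = k_a D. Substituting D(t) from the Streeter–Phelps equation and solving for t gives
t_c = ln[(k_a/k_d)(1 − D₀(k_a−k_d)/(k_d L₀))] / (k_a−k_d).
Here k_a−k_d = 0.07100 d⁻¹ and 1 − D₀(k_a−k_d)/(k_d L₀) = 1 − 3.91×0.07100/(0.133×9.02) = 0.7686, so
t_c = ln(1.534 × 0.7686) / 0.07100 = 0.1646 / 0.07100 = 2.318 d.
L(t_c) = L₀ e^(−k_d t_c) = 9.02 × 0.7347 = 6.627 mg/L, and at the critical point k_a D_c = k_d L, so D_c = (0.133/0.204) × 6.627 = 4.321 mg/L.
x_c = v t_c = 0.771 m/s × 2.318 d × 86400 s/d = 154400 m ≈ 154 km.

t_c ≈ 2.32 d; D_c ≈ 4.32 mg/L; x_c ≈ 154 km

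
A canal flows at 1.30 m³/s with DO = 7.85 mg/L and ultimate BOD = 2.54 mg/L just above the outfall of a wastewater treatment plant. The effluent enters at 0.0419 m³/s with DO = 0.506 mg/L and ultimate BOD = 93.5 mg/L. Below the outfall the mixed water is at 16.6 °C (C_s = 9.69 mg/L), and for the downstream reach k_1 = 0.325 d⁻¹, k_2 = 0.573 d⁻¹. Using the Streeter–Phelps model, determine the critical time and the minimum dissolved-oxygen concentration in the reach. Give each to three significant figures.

t_c ≈ 0.886 d; minimum DO ≈ 7.40 mg/L

Mixed DO = (1.30×7.85 + 0.0419×0.506)/(1.30+0.0419) = 10.23/1.342 = 7.621 mg/L.
Mixed L₀ = (1.30×2.54 + 0.0419×93.5)/(1.342) = 7.220/1.342 = 5.380 mg/L.
Initial deficit D₀ = C_s − DO₀ = 9.69 − 7.621 = 2.069 mg/L.
t_c = (1/0.2480) ln[(0.573/0.325)(1 − 2.069×0.2480/(0.325×5.380))] = 4.032 × ln(1.246) = 0.8856 d.
D_c = (0.325/0.573) × 5.380 × e^(−0.325×0.8856) = 0.5672 × 5.380 × 0.7499 = 2.288 mg/L.
Minimum DO = 9.69 − 2.288 = 7.402 mg/L.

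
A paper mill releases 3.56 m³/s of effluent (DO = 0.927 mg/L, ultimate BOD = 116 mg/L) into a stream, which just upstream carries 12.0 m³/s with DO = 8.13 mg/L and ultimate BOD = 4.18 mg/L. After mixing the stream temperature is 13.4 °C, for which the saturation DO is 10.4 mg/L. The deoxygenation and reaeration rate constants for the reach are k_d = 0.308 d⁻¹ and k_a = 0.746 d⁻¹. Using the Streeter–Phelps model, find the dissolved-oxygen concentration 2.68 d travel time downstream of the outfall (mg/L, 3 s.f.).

Mixed DO = (12.0×8.13 + 3.56×0.927)/(12.0+3.56) = 100.9/15.56 = 6.482 mg/L.
Mixed L₀ = (12.0×4.18 + 3.56×116)/(15.56) = 463.1/15.56 = 29.76 mg/L.
Initial deficit D₀ = C_s − DO₀ = 10.4 − 6.482 = 3.918 mg/L.
D(2.68) = [0.308×29.76/(0.746−0.308)](e^(−0.308×2.68) − e^(−0.746×2.68)) + 3.918 e^(−0.746×2.68)
= 20.93 × (0.4380 − 0.1354) + 3.918 × 0.1354 = 6.864 mg/L.
DO = 10.4 − 6.864 = 3.536 mg/L.

DO ≈ 3.54 mg/L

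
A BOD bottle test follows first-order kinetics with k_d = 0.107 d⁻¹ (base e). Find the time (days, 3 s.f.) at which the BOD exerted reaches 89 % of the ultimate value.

t ≈ 20.6 d

y/L₀ = 1 − e^(−k_d t) = 0.89 ⇒ e^(−k_d t) = 0.110
t = −ln(0.110) / 0.107 = 2.207 / 0.107 = 20.63 d.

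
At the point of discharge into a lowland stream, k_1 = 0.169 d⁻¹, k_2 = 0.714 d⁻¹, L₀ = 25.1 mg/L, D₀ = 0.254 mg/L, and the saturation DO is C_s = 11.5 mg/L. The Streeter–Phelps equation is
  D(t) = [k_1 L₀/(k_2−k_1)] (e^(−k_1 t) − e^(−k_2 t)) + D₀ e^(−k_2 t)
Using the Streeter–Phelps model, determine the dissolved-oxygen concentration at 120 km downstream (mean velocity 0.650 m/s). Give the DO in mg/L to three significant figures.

Travel time t = x/v = 120 km / (0.650 m/s) = 120000 m / 0.650 m/s = 184600 s = 2.137 d.
k_1 L₀/(k_2−k_1) = 0.169×25.1/(0.714−0.169) = 4.242/0.5450 = 7.783 mg/L.
e^(−k_1 t) = e^(−0.169×2.137) = 0.6969; e^(−k_2 t) = e^(−0.714×2.137) = 0.2175.
D = 7.783 × (0.6969 − 0.2175) + 0.254 × 0.2175 = 3.731 + 0.05524 = 3.787 mg/L.
DO = C_s − D = 11.5 − 3.787 = 7.713 mg/L.

DO ≈ 7.71 mg/L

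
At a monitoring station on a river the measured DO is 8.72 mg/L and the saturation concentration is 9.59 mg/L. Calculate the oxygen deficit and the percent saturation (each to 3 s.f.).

D = C_s − C = 9.59 − 8.72 = 0.870 mg/L.
% saturation = 8.72/9.59 × 100 = 90.9 %.

D ≈ 0.870 mg/L; 90.9 % saturation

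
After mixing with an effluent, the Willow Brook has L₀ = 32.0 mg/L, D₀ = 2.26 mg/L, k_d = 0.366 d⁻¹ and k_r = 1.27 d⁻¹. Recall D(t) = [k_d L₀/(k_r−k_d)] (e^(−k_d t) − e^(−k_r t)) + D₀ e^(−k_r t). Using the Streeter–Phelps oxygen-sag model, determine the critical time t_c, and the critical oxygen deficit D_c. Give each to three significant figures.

t_c ≈ 1.16 d; D_c ≈ 6.02 mg/L

At the critical point dD/dt = 0, so k_d L₀ e^(−k_d t) = k_r D. Substituting D(t) from the Streeter–Phelps equation and solving for t gives
t_c = ln[(k_r/k_d)(1 − D₀(k_r−k_d)/(k_d L₀))] / (k_r−k_d).
Here k_r−k_d = 0.9040 d⁻¹ and 1 − D₀(k_r−k_d)/(k_d L₀) = 1 − 2.26×0.9040/(0.366×32.0) = 0.8256, so
t_c = ln(3.470 × 0.8256) / 0.9040 = 1.052 / 0.9040 = 1.164 d.
D_c = (k_d/k_r) L₀ e^(−k_d t_c) = (0.366/1.27) × 32.0 × e^(−0.366×1.164) = 0.2882 × 32.0 × 0.6531 = 6.022 mg/L.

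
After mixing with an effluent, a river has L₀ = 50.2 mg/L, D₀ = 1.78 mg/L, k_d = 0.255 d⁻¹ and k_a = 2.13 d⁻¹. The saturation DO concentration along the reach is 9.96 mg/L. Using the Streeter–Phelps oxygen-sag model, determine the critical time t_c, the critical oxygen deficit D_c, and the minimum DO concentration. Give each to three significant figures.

t_c ≈ 0.971 d; D_c ≈ 4.69 mg/L; min DO ≈ 5.27 mg/L

t_c = [1/(k_a−k_d)] ln[(k_a/k_d)(1 − D₀(k_a−k_d)/(k_d L₀))]
= [1/(2.13−0.255)] ln[(2.13/0.255)(1 − 1.78×1.875/(0.255×50.2))]
= (1/1.875) ln[8.353 × 0.7393] = 0.5333 × ln(6.175) = 0.5333 × 1.821 = 0.9710 d.
L(t_c) = L₀ e^(−k_d t_c) = 50.2 × 0.7807 = 39.19 mg/L, and at the critical point k_a D_c = k_d L, so D_c = (0.255/2.13) × 39.19 = 4.692 mg/L.
Minimum DO = C_s − D_c = 9.96 − 4.692 = 5.268 mg/L.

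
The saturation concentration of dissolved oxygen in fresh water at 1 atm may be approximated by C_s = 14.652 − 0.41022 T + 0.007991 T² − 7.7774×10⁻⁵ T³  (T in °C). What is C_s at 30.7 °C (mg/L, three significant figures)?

C_s = 14.652 − 0.41022×30.7 + 0.007991×30.7² − 7.7774×10⁻⁵×30.7³ = 7.339 mg/L.

C_s ≈ 7.34 mg/L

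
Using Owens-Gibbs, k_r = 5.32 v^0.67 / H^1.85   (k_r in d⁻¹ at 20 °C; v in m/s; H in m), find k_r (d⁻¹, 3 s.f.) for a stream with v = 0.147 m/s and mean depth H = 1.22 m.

k_r = 5.32 × 0.147^0.67 / 1.22^1.85 = 5.32 × 0.2768 / 1.445 = 1.019 d⁻¹.

k_r ≈ 1.02 d⁻¹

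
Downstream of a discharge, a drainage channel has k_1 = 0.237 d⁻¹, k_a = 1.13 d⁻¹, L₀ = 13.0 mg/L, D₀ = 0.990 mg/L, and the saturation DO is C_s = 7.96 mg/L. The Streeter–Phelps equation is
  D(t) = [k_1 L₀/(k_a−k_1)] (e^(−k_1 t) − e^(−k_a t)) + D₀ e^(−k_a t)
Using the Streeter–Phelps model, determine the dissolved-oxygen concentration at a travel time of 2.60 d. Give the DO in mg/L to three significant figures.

DO ≈ 6.23 mg/L

k_1 L₀/(k_a−k_1) = 0.237×13.0/(1.13−0.237) = 3.081/0.8930 = 3.450 mg/L.
e^(−k_1 t) = e^(−0.237×2.600) = 0.5400; e^(−k_a t) = e^(−1.13×2.600) = 0.05297.
D = 3.450 × (0.5400 − 0.05297) + 0.990 × 0.05297 = 1.680 + 0.05244 = 1.733 mg/L.
DO = C_s − D = 7.96 − 1.733 = 6.227 mg/L.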